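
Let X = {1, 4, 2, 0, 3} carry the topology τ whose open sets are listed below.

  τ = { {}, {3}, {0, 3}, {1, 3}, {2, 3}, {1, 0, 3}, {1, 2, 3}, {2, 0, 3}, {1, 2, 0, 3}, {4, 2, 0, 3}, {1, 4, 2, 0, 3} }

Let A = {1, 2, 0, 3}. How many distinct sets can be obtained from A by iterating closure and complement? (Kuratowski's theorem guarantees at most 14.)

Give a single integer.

X∖A={4}, int(X∖A)={}, hence cl(A)={1, 4, 2, 0, 3}
Orbit (k=closure, c=complement):
  1. A     = {1, 2, 0, 3}
  2. kA    = {1, 4, 2, 0, 3}
  3. cA    = {4}
  4. ckA   = {}
(closed under both — stop)

4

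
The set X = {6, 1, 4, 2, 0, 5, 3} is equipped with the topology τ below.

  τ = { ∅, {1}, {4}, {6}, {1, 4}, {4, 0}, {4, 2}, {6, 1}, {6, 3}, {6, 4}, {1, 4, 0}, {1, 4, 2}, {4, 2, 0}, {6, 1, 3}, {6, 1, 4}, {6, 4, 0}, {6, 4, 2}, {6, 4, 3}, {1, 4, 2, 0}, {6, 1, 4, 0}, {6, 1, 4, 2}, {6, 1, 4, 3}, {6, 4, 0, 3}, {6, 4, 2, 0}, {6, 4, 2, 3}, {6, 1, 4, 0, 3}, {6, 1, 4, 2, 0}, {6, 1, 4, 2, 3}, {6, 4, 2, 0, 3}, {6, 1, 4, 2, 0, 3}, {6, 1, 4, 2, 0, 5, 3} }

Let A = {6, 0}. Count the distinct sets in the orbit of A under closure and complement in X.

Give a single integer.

complement {1, 4, 2, 5, 3}; its interior {1, 4, 2}; cl(A) = X∖{1, 4, 2} = {6, 0, 5, 3}
With k = closure, c = complement:
  1. A     = {6, 0}
  2. kA    = {6, 0, 5, 3}
  3. cA    = {1, 4, 2, 5, 3}
  4. ckA   = {1, 4, 2}
  5. kcA   = {1, 4, 2, 0, 5, 3}
  6. kckA  = {1, 4, 2, 0, 5}
  7. ckcA  = {6}
  8. ckckA = {6, 3}
  9. kckcA = {6, 5, 3}
  10. ckckcA = {1, 4, 2, 0}
k, c of each give nothing new

10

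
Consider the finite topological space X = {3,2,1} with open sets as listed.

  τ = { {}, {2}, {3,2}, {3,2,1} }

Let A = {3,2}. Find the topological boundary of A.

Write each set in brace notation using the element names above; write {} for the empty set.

interior: largest open inside A is {3,2} (from {}, {2}, {3,2})
cl via duality: int({1}) = {}, so X∖{} = {3,2,1}
cl∖int = {1}

{1}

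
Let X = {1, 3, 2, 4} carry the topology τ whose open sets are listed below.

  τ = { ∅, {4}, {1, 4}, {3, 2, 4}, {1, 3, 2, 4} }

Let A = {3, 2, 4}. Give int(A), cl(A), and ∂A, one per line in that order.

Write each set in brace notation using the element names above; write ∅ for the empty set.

opens ⊆ A: ∅, {4}, {3, 2, 4}; union → int = {3, 2, 4}
complement {1}; its interior ∅; cl(A) = X∖∅ = {1, 3, 2, 4}
boundary = {1, 3, 2, 4} ∖ {3, 2, 4} = {1}

int(A) = {3, 2, 4}
cl(A)  = {1, 3, 2, 4}
∂A     = {1}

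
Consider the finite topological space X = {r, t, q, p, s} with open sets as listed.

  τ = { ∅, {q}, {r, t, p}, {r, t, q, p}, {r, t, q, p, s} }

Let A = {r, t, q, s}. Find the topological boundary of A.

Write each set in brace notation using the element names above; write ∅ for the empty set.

interior: largest open inside A is {q} (from ∅, {q})
cl via duality: int({p}) = ∅, so X∖∅ = {r, t, q, p, s}
cl∖int = {r, t, p, s}

{r, t, p, s}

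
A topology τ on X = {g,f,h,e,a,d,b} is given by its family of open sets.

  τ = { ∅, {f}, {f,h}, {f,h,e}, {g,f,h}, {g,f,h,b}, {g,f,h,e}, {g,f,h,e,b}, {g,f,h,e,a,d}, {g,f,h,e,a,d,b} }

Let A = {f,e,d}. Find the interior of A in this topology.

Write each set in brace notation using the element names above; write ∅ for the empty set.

{f}

interior: largest open inside A is {f} (from ∅, {f})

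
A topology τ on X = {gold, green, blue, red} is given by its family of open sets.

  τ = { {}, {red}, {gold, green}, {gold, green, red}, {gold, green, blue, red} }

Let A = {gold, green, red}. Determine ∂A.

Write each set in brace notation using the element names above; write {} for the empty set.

{blue}

opens ⊆ A: {}, {red}, {gold, green}, {gold, green, red}; union → int = {gold, green, red}
complement {blue}; its interior {}; cl(A) = X∖{} = {gold, green, blue, red}
boundary = {gold, green, blue, red} ∖ {gold, green, red} = {blue}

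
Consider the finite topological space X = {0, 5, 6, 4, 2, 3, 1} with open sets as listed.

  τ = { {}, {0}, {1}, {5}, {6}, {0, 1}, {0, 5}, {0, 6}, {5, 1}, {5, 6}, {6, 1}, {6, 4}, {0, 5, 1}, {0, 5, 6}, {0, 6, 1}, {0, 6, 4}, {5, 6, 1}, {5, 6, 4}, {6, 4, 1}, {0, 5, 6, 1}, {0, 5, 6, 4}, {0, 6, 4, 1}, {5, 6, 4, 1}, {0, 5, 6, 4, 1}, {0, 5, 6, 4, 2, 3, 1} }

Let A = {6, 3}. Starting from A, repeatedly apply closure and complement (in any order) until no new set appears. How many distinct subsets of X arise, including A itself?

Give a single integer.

cl via duality: int({0, 5, 4, 2, 1}) = {0, 5, 1}, so X∖{0, 5, 1} = {6, 4, 2, 3}
Write k for closure, c for complement:
  1. A     = {6, 3}
  2. kA    = {6, 4, 2, 3}
  3. cA    = {0, 5, 4, 2, 1}
  4. ckA   = {0, 5, 1}
  5. kcA   = {0, 5, 4, 2, 3, 1}
  6. kckA  = {0, 5, 2, 3, 1}
  7. ckcA  = {6}
  8. ckckA = {6, 4}
applying k or c yields no new set

8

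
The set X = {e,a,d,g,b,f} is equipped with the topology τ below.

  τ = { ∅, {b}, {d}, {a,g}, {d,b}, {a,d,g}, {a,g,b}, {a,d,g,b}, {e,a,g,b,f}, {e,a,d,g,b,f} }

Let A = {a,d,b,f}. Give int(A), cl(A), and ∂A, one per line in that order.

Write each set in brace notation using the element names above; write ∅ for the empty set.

int(A) = {d,b}
cl(A)  = {e,a,d,g,b,f}
∂A     = {e,a,g,f}

interior: largest open inside A is {d,b} (from ∅, {b}, {d}, {d,b})
cl via duality: int({e,g}) = ∅, so X∖∅ = {e,a,d,g,b,f}
cl∖int = {e,a,g,f}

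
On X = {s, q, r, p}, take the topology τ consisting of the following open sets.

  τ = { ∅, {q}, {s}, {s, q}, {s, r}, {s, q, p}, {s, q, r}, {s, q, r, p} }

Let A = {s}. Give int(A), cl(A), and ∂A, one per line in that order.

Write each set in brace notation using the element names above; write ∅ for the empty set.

int(A) = {s}
cl(A)  = {s, r, p}
∂A     = {r, p}

U open, U⊆A: ∅, {s}. int(A) = ⋃ = {s}
X∖A={q, r, p}, int(X∖A)={q}, hence cl(A)={s, r, p}
∂A: remove int from cl → {r, p}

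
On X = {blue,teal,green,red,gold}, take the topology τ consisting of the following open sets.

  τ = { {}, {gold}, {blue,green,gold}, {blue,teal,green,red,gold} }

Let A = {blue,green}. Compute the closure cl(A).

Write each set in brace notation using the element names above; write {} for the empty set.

X∖A={teal,red,gold}, int(X∖A)={gold}, hence cl(A)={blue,teal,green,red}

{blue,teal,green,red}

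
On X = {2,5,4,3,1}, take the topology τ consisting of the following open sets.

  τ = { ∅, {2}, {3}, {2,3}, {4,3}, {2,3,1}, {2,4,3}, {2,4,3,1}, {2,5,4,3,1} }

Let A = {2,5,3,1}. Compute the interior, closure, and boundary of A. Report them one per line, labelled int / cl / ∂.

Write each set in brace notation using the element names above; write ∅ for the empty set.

int(A) = {2,3,1}
cl(A)  = {2,5,4,3,1}
∂A     = {5,4}

U open, U⊆A: ∅, {2}, {3}, {2,3}, {2,3,1}. int(A) = ⋃ = {2,3,1}
X∖A={4}, int(X∖A)=∅, hence cl(A)={2,5,4,3,1}
∂A: remove int from cl → {5,4}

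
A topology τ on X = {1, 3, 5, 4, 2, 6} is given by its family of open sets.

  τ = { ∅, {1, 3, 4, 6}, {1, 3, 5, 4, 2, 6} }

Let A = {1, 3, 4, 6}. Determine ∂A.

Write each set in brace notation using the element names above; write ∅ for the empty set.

{5, 2}

interior: largest open inside A is {1, 3, 4, 6} (from ∅, {1, 3, 4, 6})
cl via duality: int({5, 2}) = ∅, so X∖∅ = {1, 3, 5, 4, 2, 6}
cl∖int = {5, 2}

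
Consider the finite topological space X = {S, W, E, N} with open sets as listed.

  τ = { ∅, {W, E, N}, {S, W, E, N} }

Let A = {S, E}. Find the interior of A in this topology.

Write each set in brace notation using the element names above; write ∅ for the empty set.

interior: largest open inside A is ∅ (from ∅)

∅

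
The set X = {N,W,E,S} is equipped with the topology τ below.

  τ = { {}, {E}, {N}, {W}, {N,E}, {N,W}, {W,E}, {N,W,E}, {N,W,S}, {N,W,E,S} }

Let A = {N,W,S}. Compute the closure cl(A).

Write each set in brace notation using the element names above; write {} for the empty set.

{N,W,S}

X∖A={E}, int(X∖A)={E}, hence cl(A)={N,W,S}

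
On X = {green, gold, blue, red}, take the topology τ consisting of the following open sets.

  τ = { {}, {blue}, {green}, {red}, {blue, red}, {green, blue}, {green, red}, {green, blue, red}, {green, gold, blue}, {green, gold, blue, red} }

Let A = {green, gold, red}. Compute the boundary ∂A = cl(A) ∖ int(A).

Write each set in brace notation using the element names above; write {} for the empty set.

opens ⊆ A: {}, {red}, {green}, {green, red}; union → int = {green, red}
complement {blue}; its interior {blue}; cl(A) = X∖{blue} = {green, gold, red}
boundary = {green, gold, red} ∖ {green, red} = {gold}

{gold}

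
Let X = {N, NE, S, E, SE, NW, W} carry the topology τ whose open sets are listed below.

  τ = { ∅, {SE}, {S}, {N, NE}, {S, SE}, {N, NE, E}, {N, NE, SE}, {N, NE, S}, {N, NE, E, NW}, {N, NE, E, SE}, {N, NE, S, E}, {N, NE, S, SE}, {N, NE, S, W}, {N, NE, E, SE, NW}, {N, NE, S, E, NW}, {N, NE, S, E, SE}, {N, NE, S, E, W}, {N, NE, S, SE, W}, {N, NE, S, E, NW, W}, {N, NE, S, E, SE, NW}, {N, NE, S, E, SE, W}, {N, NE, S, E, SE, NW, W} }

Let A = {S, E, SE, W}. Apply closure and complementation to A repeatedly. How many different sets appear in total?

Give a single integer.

8

closure: X∖int(X∖A) = X∖{N, NE} = {S, E, SE, NW, W}
Let k=closure and c=complement:
  1. A     = {S, E, SE, W}
  2. kA    = {S, E, SE, NW, W}
  3. cA    = {N, NE, NW}
  4. ckA   = {N, NE}
  5. kcA   = {N, NE, E, NW, W}
  6. ckcA  = {S, SE}
  7. kckcA = {S, SE, W}
  8. ckckcA = {N, NE, E, NW}
— saturated at 8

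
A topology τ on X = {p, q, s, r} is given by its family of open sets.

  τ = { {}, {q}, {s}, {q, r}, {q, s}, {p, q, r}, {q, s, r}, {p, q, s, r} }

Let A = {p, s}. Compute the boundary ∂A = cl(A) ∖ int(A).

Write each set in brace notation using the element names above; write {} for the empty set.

opens ⊆ A: {}, {s}; union → int = {s}
complement {q, r}; its interior {q, r}; cl(A) = X∖{q, r} = {p, s}
boundary = {p, s} ∖ {s} = {p}

{p}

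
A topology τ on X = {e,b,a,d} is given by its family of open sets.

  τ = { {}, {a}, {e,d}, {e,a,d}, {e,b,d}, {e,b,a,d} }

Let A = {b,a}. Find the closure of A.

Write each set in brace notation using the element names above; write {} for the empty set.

closure: X∖int(X∖A) = X∖{e,d} = {b,a}

{b,a}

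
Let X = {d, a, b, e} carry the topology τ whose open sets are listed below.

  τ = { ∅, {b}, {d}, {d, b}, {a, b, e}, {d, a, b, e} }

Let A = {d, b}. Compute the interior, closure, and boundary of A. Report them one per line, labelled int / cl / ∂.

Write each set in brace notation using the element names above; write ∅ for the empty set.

int(A) = {d, b}
cl(A)  = {d, a, b, e}
∂A     = {a, e}

interior: largest open inside A is {d, b} (from ∅, {d}, {b}, {d, b})
cl via duality: int({a, e}) = ∅, so X∖∅ = {d, a, b, e}
cl∖int = {a, e}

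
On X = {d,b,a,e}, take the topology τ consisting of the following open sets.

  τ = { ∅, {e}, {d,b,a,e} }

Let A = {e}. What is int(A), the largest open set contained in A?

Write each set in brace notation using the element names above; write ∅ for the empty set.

{e}

U open, U⊆A: ∅, {e}. int(A) = ⋃ = {e}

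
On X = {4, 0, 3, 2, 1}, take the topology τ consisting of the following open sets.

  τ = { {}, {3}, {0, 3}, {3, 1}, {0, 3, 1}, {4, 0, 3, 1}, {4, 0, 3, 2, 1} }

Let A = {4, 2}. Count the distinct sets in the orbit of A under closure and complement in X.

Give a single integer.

4

closure: X∖int(X∖A) = X∖{0, 3, 1} = {4, 2}
Let k=closure and c=complement:
  1. A     = {4, 2}
  2. cA    = {0, 3, 1}
  3. kcA   = {4, 0, 3, 2, 1}
  4. ckcA  = {}
— saturated at 4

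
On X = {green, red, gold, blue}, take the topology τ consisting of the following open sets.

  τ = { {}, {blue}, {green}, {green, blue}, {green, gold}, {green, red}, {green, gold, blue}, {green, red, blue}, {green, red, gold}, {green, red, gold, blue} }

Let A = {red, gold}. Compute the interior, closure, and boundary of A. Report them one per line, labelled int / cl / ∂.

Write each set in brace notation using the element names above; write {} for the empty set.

interior: largest open inside A is {} (from {})
cl via duality: int({green, blue}) = {green, blue}, so X∖{green, blue} = {red, gold}
cl∖int = {red, gold}

int(A) = {}
cl(A)  = {red, gold}
∂A     = {red, gold}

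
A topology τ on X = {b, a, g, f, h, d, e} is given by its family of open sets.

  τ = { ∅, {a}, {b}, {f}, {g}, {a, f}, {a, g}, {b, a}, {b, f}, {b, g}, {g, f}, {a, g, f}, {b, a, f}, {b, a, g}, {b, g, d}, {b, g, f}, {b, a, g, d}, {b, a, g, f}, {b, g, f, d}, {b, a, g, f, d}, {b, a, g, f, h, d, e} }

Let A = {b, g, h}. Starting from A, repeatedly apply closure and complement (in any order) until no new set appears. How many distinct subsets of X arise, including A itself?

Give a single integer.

cl via duality: int({a, f, d, e}) = {a, f}, so X∖{a, f} = {b, g, h, d, e}
Write k for closure, c for complement:
  1. A     = {b, g, h}
  2. kA    = {b, g, h, d, e}
  3. cA    = {a, f, d, e}
  4. ckA   = {a, f}
  5. kcA   = {a, f, h, d, e}
  6. kckA  = {a, f, h, e}
  7. ckcA  = {b, g}
  8. ckckA = {b, g, d}
applying k or c yields no new set

8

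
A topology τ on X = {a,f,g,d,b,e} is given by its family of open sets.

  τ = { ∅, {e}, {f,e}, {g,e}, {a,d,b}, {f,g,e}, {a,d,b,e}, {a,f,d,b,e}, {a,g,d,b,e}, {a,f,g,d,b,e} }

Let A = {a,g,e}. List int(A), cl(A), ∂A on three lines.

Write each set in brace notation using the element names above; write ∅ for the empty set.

open subsets of A: ∅, {e}, {g,e}; so int(A) = {g,e}
closure: X∖int(X∖A) = X∖∅ = {a,f,g,d,b,e}
∂A = {a,f,g,d,b,e} minus {g,e} = {a,f,d,b}

int(A) = {g,e}
cl(A)  = {a,f,g,d,b,e}
∂A     = {a,f,d,b}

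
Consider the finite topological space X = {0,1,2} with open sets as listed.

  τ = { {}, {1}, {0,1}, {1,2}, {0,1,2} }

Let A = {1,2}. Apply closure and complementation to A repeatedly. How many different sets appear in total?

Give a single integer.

closure: X∖int(X∖A) = X∖{} = {0,1,2}
Let k=closure and c=complement:
  1. A     = {1,2}
  2. kA    = {0,1,2}
  3. cA    = {0}
  4. ckA   = {}
— saturated at 4

4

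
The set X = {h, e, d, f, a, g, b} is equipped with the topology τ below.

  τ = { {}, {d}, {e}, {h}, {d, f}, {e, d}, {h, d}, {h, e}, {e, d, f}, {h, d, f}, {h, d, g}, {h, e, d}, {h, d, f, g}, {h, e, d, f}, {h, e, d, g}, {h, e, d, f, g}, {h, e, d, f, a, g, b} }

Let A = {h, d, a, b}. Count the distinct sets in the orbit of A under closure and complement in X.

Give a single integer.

closure: X∖int(X∖A) = X∖{e} = {h, d, f, a, g, b}
Let k=closure and c=complement:
  1. A     = {h, d, a, b}
  2. kA    = {h, d, f, a, g, b}
  3. cA    = {e, f, g}
  4. ckA   = {e}
  5. kcA   = {e, f, a, g, b}
  6. kckA  = {e, a, b}
  7. ckcA  = {h, d}
  8. ckckA = {h, d, f, g}
— saturated at 8

8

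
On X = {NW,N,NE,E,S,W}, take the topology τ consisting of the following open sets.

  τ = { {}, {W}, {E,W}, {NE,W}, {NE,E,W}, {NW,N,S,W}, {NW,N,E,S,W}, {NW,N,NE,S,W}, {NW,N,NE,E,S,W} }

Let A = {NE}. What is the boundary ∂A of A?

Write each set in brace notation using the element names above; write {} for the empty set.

opens ⊆ A: {}; union → int = {}
complement {NW,N,E,S,W}; its interior {NW,N,E,S,W}; cl(A) = X∖{NW,N,E,S,W} = {NE}
boundary = {NE} ∖ {} = {NE}

{NE}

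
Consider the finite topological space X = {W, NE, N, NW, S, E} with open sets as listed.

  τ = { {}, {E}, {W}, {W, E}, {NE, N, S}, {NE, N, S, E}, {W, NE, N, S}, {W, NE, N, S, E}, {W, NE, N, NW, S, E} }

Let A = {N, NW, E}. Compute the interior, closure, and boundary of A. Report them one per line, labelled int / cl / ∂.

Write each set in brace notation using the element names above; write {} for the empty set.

U open, U⊆A: {}, {E}. int(A) = ⋃ = {E}
X∖A={W, NE, S}, int(X∖A)={W}, hence cl(A)={NE, N, NW, S, E}
∂A: remove int from cl → {NE, N, NW, S}

int(A) = {E}
cl(A)  = {NE, N, NW, S, E}
∂A     = {NE, N, NW, S}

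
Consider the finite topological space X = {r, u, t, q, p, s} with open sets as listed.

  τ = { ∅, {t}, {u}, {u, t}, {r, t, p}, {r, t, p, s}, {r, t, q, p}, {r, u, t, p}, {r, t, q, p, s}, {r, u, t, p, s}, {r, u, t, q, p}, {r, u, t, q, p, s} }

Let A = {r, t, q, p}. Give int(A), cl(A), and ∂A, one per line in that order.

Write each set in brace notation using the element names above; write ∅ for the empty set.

U open, U⊆A: ∅, {t}, {r, t, p}, {r, t, q, p}. int(A) = ⋃ = {r, t, q, p}
X∖A={u, s}, int(X∖A)={u}, hence cl(A)={r, t, q, p, s}
∂A: remove int from cl → {s}

int(A) = {r, t, q, p}
cl(A)  = {r, t, q, p, s}
∂A     = {s}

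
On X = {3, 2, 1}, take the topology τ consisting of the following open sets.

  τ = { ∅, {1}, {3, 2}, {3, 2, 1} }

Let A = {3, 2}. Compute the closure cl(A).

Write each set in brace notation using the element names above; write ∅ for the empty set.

X∖A={1}, int(X∖A)={1}, hence cl(A)={3, 2}

{3, 2}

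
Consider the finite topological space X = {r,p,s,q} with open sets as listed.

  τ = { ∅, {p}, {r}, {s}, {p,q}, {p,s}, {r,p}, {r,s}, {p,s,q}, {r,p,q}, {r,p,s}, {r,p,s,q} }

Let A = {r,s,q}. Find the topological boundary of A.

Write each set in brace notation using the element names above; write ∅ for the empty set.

U open, U⊆A: ∅, {r}, {s}, {r,s}. int(A) = ⋃ = {r,s}
X∖A={p}, int(X∖A)={p}, hence cl(A)={r,s,q}
∂A: remove int from cl → {q}

{q}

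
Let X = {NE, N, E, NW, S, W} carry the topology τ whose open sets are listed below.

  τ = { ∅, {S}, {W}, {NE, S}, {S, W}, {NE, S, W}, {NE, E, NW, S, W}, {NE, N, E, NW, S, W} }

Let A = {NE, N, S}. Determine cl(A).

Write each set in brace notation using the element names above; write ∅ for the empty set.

{NE, N, E, NW, S}

complement {E, NW, W}; its interior {W}; cl(A) = X∖{W} = {NE, N, E, NW, S}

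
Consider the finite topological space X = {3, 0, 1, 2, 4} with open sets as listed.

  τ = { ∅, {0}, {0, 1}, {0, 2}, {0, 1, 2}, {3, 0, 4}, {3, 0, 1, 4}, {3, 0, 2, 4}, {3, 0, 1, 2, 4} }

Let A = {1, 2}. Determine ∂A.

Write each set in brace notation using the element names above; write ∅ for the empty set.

{1, 2}

open subsets of A: ∅; so int(A) = ∅
closure: X∖int(X∖A) = X∖{3, 0, 4} = {1, 2}
∂A = {1, 2} minus ∅ = {1, 2}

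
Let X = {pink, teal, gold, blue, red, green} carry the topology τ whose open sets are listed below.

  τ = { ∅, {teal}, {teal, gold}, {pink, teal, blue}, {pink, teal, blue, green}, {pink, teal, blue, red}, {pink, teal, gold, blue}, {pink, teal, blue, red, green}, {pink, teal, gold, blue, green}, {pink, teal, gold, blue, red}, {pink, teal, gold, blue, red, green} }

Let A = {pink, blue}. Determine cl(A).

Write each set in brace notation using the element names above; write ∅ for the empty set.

{pink, blue, red, green}

X∖A={teal, gold, red, green}, int(X∖A)={teal, gold}, hence cl(A)={pink, blue, red, green}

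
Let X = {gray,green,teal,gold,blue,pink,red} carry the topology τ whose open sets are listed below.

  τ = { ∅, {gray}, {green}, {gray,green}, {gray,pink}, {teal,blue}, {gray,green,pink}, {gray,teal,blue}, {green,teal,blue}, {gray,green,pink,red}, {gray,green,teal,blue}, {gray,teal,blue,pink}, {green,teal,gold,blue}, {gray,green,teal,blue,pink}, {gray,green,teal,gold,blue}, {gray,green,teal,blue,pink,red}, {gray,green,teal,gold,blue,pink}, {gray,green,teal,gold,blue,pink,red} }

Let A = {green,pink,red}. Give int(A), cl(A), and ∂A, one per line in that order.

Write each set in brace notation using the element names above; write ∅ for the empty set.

interior: largest open inside A is {green} (from ∅, {green})
cl via duality: int({gray,teal,gold,blue}) = {gray,teal,blue}, so X∖{gray,teal,blue} = {green,gold,pink,red}
cl∖int = {gold,pink,red}

int(A) = {green}
cl(A)  = {green,gold,pink,red}
∂A     = {gold,pink,red}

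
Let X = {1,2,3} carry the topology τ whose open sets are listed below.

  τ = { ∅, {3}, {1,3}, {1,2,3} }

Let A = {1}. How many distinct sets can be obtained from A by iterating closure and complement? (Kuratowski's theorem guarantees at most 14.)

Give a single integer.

X∖A={2,3}, int(X∖A)={3}, hence cl(A)={1,2}
Orbit (k=closure, c=complement):
  1. A     = {1}
  2. kA    = {1,2}
  3. cA    = {2,3}
  4. ckA   = {3}
  5. kcA   = {1,2,3}
  6. ckcA  = ∅
(closed under both — stop)

6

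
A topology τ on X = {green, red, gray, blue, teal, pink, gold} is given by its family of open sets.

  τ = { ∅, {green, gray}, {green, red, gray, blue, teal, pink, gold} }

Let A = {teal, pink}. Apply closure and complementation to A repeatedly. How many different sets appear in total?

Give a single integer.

6

closure: X∖int(X∖A) = X∖{green, gray} = {red, blue, teal, pink, gold}
Let k=closure and c=complement:
  1. A     = {teal, pink}
  2. kA    = {red, blue, teal, pink, gold}
  3. cA    = {green, red, gray, blue, gold}
  4. ckA   = {green, gray}
  5. kcA   = {green, red, gray, blue, teal, pink, gold}
  6. ckcA  = ∅
— saturated at 6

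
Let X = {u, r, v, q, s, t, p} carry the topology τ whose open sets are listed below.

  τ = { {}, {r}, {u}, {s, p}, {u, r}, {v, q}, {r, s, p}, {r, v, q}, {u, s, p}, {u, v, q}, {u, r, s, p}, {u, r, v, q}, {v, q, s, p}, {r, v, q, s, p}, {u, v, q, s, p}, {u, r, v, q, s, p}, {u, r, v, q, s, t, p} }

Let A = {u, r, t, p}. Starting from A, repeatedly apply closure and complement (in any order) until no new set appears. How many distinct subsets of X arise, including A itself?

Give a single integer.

10

X∖A={v, q, s}, int(X∖A)={v, q}, hence cl(A)={u, r, s, t, p}
Orbit (k=closure, c=complement):
  1. A     = {u, r, t, p}
  2. kA    = {u, r, s, t, p}
  3. cA    = {v, q, s}
  4. ckA   = {v, q}
  5. kcA   = {v, q, s, t, p}
  6. kckA  = {v, q, t}
  7. ckcA  = {u, r}
  8. ckckA = {u, r, s, p}
  9. kckcA = {u, r, t}
  10. ckckcA = {v, q, s, p}
(closed under both — stop)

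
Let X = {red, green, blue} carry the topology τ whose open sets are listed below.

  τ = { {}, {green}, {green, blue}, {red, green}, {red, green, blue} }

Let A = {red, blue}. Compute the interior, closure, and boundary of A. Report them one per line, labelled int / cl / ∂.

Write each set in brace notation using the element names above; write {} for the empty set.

U open, U⊆A: {}. int(A) = ⋃ = {}
X∖A={green}, int(X∖A)={green}, hence cl(A)={red, blue}
∂A: remove int from cl → {red, blue}

int(A) = {}
cl(A)  = {red, blue}
∂A     = {red, blue}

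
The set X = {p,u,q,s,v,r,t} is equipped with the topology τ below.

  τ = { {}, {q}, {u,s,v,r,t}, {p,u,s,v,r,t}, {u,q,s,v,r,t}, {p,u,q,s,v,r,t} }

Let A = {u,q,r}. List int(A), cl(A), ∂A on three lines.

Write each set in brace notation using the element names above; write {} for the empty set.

int(A) = {q}
cl(A)  = {p,u,q,s,v,r,t}
∂A     = {p,u,s,v,r,t}

open subsets of A: {}, {q}; so int(A) = {q}
closure: X∖int(X∖A) = X∖{} = {p,u,q,s,v,r,t}
∂A = {p,u,q,s,v,r,t} minus {q} = {p,u,s,v,r,t}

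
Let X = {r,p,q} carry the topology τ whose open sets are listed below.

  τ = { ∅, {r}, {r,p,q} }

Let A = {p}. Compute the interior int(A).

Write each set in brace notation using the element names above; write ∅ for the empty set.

∅

open subsets of A: ∅; so int(A) = ∅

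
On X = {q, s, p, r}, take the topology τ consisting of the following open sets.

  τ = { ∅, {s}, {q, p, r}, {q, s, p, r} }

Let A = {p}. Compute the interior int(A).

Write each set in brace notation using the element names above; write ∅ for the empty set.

U open, U⊆A: ∅. int(A) = ⋃ = ∅

∅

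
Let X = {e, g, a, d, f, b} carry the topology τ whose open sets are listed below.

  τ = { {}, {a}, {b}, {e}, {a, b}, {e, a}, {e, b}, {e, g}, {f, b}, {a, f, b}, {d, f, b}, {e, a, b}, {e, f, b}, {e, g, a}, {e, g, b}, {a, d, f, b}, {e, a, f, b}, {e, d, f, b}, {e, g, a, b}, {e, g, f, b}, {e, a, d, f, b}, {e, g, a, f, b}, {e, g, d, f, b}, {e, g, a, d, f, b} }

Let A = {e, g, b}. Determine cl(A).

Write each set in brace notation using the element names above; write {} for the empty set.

{e, g, d, f, b}

complement {a, d, f}; its interior {a}; cl(A) = X∖{a} = {e, g, d, f, b}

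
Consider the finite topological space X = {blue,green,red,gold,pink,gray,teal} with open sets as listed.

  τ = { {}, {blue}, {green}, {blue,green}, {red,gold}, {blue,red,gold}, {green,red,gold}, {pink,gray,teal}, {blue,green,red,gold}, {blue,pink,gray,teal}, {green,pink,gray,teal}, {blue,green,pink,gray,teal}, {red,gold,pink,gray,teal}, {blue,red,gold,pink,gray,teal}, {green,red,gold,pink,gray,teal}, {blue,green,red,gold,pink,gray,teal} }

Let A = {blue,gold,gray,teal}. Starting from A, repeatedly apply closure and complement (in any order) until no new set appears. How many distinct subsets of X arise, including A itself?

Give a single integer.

cl via duality: int({green,red,pink}) = {green}, so X∖{green} = {blue,red,gold,pink,gray,teal}
Write k for closure, c for complement:
  1. A     = {blue,gold,gray,teal}
  2. kA    = {blue,red,gold,pink,gray,teal}
  3. cA    = {green,red,pink}
  4. ckA   = {green}
  5. kcA   = {green,red,gold,pink,gray,teal}
  6. ckcA  = {blue}
applying k or c yields no new set

6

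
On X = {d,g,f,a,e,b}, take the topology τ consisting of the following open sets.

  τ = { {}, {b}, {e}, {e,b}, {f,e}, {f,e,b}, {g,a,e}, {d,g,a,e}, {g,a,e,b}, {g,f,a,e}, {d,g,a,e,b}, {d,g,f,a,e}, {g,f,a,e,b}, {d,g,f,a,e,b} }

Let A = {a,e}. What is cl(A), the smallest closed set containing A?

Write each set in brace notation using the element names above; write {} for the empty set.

{d,g,f,a,e}

closure: X∖int(X∖A) = X∖{b} = {d,g,f,a,e}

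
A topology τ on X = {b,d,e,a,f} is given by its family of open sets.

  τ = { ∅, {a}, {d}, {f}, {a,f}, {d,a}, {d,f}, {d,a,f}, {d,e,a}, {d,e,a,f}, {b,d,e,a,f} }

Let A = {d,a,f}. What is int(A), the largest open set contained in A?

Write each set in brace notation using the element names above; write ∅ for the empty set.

{d,a,f}

opens ⊆ A: ∅, {f}, {d}, {a}, {a,f}, {d,f}, {d,a}, {d,a,f}; union → int = {d,a,f}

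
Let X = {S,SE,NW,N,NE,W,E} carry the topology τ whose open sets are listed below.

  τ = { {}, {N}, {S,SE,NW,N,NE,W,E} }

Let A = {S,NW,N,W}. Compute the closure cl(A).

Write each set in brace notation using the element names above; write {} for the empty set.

{S,SE,NW,N,NE,W,E}

cl via duality: int({SE,NE,E}) = {}, so X∖{} = {S,SE,NW,N,NE,W,E}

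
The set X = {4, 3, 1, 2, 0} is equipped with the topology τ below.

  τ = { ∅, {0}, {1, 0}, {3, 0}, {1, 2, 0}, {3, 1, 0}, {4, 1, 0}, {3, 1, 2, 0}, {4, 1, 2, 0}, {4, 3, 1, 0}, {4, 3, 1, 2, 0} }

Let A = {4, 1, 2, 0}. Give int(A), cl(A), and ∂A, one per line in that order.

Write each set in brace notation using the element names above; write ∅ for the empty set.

U open, U⊆A: ∅, {0}, {1, 0}, {1, 2, 0}, {4, 1, 0}, {4, 1, 2, 0}. int(A) = ⋃ = {4, 1, 2, 0}
X∖A={3}, int(X∖A)=∅, hence cl(A)={4, 3, 1, 2, 0}
∂A: remove int from cl → {3}

int(A) = {4, 1, 2, 0}
cl(A)  = {4, 3, 1, 2, 0}
∂A     = {3}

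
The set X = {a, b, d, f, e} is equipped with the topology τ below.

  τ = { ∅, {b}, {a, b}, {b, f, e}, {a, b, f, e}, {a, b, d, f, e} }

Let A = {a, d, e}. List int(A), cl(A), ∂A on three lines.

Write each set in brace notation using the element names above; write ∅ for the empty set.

U open, U⊆A: ∅. int(A) = ⋃ = ∅
X∖A={b, f}, int(X∖A)={b}, hence cl(A)={a, d, f, e}
∂A: remove int from cl → {a, d, f, e}

int(A) = ∅
cl(A)  = {a, d, f, e}
∂A     = {a, d, f, e}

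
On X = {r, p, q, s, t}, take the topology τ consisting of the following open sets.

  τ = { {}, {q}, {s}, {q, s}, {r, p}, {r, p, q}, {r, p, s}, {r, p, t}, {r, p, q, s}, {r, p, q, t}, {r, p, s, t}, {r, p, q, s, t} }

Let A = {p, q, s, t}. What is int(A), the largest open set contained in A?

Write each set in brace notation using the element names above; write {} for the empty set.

open subsets of A: {}, {q}, {s}, {q, s}; so int(A) = {q, s}

{q, s}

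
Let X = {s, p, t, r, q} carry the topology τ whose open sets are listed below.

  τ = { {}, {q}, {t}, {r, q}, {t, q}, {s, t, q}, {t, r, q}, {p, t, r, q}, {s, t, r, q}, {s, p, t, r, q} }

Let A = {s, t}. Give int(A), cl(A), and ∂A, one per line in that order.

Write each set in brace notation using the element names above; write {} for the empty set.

opens ⊆ A: {}, {t}; union → int = {t}
complement {p, r, q}; its interior {r, q}; cl(A) = X∖{r, q} = {s, p, t}
boundary = {s, p, t} ∖ {t} = {s, p}

int(A) = {t}
cl(A)  = {s, p, t}
∂A     = {s, p}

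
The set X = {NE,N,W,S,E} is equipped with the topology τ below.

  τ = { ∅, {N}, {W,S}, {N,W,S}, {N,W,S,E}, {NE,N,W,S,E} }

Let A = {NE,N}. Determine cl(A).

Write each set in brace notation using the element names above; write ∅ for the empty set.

cl via duality: int({W,S,E}) = {W,S}, so X∖{W,S} = {NE,N,E}

{NE,N,E}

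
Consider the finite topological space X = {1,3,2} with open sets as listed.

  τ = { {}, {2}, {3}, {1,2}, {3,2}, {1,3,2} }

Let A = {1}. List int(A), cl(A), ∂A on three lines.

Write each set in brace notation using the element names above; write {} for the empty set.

opens ⊆ A: {}; union → int = {}
complement {3,2}; its interior {3,2}; cl(A) = X∖{3,2} = {1}
boundary = {1} ∖ {} = {1}

int(A) = {}
cl(A)  = {1}
∂A     = {1}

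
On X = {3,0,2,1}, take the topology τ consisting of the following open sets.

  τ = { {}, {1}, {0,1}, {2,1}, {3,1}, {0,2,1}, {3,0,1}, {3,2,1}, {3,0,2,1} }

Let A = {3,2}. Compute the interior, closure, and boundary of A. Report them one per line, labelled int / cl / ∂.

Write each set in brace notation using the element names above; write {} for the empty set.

int(A) = {}
cl(A)  = {3,2}
∂A     = {3,2}

opens ⊆ A: {}; union → int = {}
complement {0,1}; its interior {0,1}; cl(A) = X∖{0,1} = {3,2}
boundary = {3,2} ∖ {} = {3,2}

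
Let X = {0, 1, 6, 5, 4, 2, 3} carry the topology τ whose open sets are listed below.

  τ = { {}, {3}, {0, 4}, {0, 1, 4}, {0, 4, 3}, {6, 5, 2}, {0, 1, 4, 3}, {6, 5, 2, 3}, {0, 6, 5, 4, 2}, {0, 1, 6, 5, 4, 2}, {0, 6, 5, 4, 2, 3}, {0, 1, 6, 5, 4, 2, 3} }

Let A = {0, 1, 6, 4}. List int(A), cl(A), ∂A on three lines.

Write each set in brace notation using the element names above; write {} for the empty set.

open subsets of A: {}, {0, 4}, {0, 1, 4}; so int(A) = {0, 1, 4}
closure: X∖int(X∖A) = X∖{3} = {0, 1, 6, 5, 4, 2}
∂A = {0, 1, 6, 5, 4, 2} minus {0, 1, 4} = {6, 5, 2}

int(A) = {0, 1, 4}
cl(A)  = {0, 1, 6, 5, 4, 2}
∂A     = {6, 5, 2}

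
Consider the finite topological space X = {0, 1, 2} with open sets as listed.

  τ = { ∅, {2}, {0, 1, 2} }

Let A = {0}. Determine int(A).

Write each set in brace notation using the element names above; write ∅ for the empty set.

opens ⊆ A: ∅; union → int = ∅

∅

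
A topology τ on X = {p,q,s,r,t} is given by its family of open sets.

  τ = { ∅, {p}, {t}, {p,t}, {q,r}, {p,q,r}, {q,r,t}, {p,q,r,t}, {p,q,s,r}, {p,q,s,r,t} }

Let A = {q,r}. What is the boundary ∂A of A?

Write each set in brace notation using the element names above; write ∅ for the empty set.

{s}

open subsets of A: ∅, {q,r}; so int(A) = {q,r}
closure: X∖int(X∖A) = X∖{p,t} = {q,s,r}
∂A = {q,s,r} minus {q,r} = {s}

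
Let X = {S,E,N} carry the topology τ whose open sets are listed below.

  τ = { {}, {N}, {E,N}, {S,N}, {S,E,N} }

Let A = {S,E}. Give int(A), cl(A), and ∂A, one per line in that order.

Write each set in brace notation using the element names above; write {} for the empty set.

U open, U⊆A: {}. int(A) = ⋃ = {}
X∖A={N}, int(X∖A)={N}, hence cl(A)={S,E}
∂A: remove int from cl → {S,E}

int(A) = {}
cl(A)  = {S,E}
∂A     = {S,E}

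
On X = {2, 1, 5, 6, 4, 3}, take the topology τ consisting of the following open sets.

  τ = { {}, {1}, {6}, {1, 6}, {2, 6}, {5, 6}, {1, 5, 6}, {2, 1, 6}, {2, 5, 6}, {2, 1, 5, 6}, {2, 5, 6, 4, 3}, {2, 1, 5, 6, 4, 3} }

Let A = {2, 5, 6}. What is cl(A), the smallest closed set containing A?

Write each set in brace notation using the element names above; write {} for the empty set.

{2, 5, 6, 4, 3}

X∖A={1, 4, 3}, int(X∖A)={1}, hence cl(A)={2, 5, 6, 4, 3}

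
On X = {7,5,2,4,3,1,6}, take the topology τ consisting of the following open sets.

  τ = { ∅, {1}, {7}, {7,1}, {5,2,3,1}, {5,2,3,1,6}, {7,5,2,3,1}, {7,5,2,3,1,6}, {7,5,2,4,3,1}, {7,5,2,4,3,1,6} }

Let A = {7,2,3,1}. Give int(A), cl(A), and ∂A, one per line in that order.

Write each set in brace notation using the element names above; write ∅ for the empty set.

int(A) = {7,1}
cl(A)  = {7,5,2,4,3,1,6}
∂A     = {5,2,4,3,6}

open subsets of A: ∅, {7}, {1}, {7,1}; so int(A) = {7,1}
closure: X∖int(X∖A) = X∖∅ = {7,5,2,4,3,1,6}
∂A = {7,5,2,4,3,1,6} minus {7,1} = {5,2,4,3,6}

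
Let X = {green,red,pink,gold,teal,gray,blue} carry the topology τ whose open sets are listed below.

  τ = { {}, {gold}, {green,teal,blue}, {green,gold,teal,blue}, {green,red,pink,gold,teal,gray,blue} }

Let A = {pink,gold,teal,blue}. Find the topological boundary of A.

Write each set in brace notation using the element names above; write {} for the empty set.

{green,red,pink,teal,gray,blue}

interior: largest open inside A is {gold} (from {}, {gold})
cl via duality: int({green,red,gray}) = {}, so X∖{} = {green,red,pink,gold,teal,gray,blue}
cl∖int = {green,red,pink,teal,gray,blue}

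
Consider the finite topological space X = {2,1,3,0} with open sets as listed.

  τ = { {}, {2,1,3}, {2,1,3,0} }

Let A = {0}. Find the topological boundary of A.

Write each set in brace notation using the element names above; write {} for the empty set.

opens ⊆ A: {}; union → int = {}
complement {2,1,3}; its interior {2,1,3}; cl(A) = X∖{2,1,3} = {0}
boundary = {0} ∖ {} = {0}

{0}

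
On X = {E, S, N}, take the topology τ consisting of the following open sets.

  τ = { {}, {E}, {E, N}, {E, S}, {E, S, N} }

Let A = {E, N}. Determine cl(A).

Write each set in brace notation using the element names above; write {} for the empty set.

cl via duality: int({S}) = {}, so X∖{} = {E, S, N}

{E, S, N}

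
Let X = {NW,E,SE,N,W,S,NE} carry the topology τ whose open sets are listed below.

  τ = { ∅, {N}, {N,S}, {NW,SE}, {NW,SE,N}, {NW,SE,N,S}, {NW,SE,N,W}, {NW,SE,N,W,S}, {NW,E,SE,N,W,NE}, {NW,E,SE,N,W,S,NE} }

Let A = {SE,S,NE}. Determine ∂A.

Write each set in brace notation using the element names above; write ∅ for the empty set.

open subsets of A: ∅; so int(A) = ∅
closure: X∖int(X∖A) = X∖{N} = {NW,E,SE,W,S,NE}
∂A = {NW,E,SE,W,S,NE} minus ∅ = {NW,E,SE,W,S,NE}

{NW,E,SE,W,S,NE}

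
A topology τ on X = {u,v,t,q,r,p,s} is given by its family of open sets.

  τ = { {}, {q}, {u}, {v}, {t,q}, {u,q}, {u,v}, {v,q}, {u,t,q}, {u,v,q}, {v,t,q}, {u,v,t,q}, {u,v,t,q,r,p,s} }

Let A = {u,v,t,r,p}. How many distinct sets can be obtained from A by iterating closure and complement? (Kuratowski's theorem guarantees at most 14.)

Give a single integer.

8

X∖A={q,s}, int(X∖A)={q}, hence cl(A)={u,v,t,r,p,s}
Orbit (k=closure, c=complement):
  1. A     = {u,v,t,r,p}
  2. kA    = {u,v,t,r,p,s}
  3. cA    = {q,s}
  4. ckA   = {q}
  5. kcA   = {t,q,r,p,s}
  6. ckcA  = {u,v}
  7. kckcA = {u,v,r,p,s}
  8. ckckcA = {t,q}
(closed under both — stop)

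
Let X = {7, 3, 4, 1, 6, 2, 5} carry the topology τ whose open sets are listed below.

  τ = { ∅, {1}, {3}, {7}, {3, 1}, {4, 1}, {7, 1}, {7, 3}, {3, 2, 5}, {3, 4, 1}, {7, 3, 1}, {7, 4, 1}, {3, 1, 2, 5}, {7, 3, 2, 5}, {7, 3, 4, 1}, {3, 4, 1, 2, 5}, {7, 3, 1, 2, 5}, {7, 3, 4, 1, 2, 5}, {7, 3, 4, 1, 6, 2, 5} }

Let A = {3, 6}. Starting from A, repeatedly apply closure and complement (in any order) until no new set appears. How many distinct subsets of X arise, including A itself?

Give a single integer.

8

closure: X∖int(X∖A) = X∖{7, 4, 1} = {3, 6, 2, 5}
Let k=closure and c=complement:
  1. A     = {3, 6}
  2. kA    = {3, 6, 2, 5}
  3. cA    = {7, 4, 1, 2, 5}
  4. ckA   = {7, 4, 1}
  5. kcA   = {7, 4, 1, 6, 2, 5}
  6. kckA  = {7, 4, 1, 6}
  7. ckcA  = {3}
  8. ckckA = {3, 2, 5}
— saturated at 8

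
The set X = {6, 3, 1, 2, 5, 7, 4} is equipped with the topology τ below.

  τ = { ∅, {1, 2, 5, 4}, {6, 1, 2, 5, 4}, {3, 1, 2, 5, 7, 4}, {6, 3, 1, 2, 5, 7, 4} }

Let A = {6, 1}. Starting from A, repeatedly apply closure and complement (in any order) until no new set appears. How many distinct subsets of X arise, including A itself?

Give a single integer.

closure: X∖int(X∖A) = X∖∅ = {6, 3, 1, 2, 5, 7, 4}
Let k=closure and c=complement:
  1. A     = {6, 1}
  2. kA    = {6, 3, 1, 2, 5, 7, 4}
  3. cA    = {3, 2, 5, 7, 4}
  4. ckA   = ∅
— saturated at 4

4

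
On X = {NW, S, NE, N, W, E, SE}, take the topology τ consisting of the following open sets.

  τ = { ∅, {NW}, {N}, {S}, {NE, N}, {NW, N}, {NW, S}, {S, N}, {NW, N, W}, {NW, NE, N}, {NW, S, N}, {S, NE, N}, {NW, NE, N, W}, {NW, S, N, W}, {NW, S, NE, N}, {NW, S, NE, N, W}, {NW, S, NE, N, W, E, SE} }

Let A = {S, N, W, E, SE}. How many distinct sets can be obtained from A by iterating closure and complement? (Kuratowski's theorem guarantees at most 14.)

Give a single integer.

8

cl via duality: int({NW, NE}) = {NW}, so X∖{NW} = {S, NE, N, W, E, SE}
Write k for closure, c for complement:
  1. A     = {S, N, W, E, SE}
  2. kA    = {S, NE, N, W, E, SE}
  3. cA    = {NW, NE}
  4. ckA   = {NW}
  5. kcA   = {NW, NE, W, E, SE}
  6. kckA  = {NW, W, E, SE}
  7. ckcA  = {S, N}
  8. ckckA = {S, NE, N}
applying k or c yields no new set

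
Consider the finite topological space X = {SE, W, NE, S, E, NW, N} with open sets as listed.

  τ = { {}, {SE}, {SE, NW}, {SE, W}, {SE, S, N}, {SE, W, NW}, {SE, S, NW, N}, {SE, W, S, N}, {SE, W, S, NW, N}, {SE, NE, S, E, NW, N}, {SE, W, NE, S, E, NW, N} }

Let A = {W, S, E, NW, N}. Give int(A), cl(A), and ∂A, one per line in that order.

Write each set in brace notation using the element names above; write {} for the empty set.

int(A) = {}
cl(A)  = {W, NE, S, E, NW, N}
∂A     = {W, NE, S, E, NW, N}

open subsets of A: {}; so int(A) = {}
closure: X∖int(X∖A) = X∖{SE} = {W, NE, S, E, NW, N}
∂A = {W, NE, S, E, NW, N} minus {} = {W, NE, S, E, NW, N}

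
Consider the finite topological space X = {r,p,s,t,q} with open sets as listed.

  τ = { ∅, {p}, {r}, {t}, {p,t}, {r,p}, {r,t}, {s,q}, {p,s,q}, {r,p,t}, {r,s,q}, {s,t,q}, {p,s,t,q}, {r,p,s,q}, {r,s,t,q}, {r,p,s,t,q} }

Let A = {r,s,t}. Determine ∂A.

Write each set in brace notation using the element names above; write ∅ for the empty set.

U open, U⊆A: ∅, {t}, {r}, {r,t}. int(A) = ⋃ = {r,t}
X∖A={p,q}, int(X∖A)={p}, hence cl(A)={r,s,t,q}
∂A: remove int from cl → {s,q}

{s,q}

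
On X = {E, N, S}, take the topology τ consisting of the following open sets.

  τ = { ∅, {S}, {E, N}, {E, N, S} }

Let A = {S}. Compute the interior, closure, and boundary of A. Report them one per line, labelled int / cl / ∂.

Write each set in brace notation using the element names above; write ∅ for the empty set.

int(A) = {S}
cl(A)  = {S}
∂A     = ∅

interior: largest open inside A is {S} (from ∅, {S})
cl via duality: int({E, N}) = {E, N}, so X∖{E, N} = {S}
cl∖int = ∅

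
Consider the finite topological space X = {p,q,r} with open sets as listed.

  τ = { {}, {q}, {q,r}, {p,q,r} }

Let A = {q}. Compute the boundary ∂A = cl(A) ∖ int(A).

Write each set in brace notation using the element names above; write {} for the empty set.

open subsets of A: {}, {q}; so int(A) = {q}
closure: X∖int(X∖A) = X∖{} = {p,q,r}
∂A = {p,q,r} minus {q} = {p,r}

{p,r}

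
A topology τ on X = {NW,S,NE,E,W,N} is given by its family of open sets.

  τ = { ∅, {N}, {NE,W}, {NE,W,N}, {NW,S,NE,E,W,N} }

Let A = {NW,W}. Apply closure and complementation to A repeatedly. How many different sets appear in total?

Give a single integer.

closure: X∖int(X∖A) = X∖{N} = {NW,S,NE,E,W}
Let k=closure and c=complement:
  1. A     = {NW,W}
  2. kA    = {NW,S,NE,E,W}
  3. cA    = {S,NE,E,N}
  4. ckA   = {N}
  5. kcA   = {NW,S,NE,E,W,N}
  6. kckA  = {NW,S,E,N}
  7. ckcA  = ∅
  8. ckckA = {NE,W}
— saturated at 8

8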